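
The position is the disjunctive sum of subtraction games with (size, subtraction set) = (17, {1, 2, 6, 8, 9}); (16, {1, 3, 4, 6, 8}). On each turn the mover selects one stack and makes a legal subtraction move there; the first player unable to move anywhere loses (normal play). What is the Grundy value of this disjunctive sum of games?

0

Stack A, S = {1, 2, 6, 8, 9}:
G(0) = 0
G(1) = mex{0} = 1
G(2) = mex{1,0} = 2
G(3) = mex{2,1} = 0
G(4) = mex{0,2} = 1
G(5) = mex{1,0} = 2
G(6) = mex{2,1,0} = 3
G(7) = mex{3,2,1} = 0
G(8) = mex{0,3,2,0} = 1
G(9) = mex{1,0,0,1,0} = 2
G(10) = mex{2,1,1,2,1} = 0
G(11) = mex{0,2,2,0,2} = 1
G(12) = mex{1,0,3,1,0} = 2
G(13) = mex{2,1,0,2,1} = 3
G(14) = mex{3,2,1,3,2} = 0
G(15) = mex{0,3,2,0,3} = 1
G(16) = mex{1,0,0,1,0} = 2
G(17) = mex{2,1,1,2,1} = 0
G_A(17) = 0.
Stack B, S = {1, 3, 4, 6, 8}:
G(0) = 0
G(1) = mex{0} = 1
G(2) = mex{1} = 0
G(3) = mex{0,0} = 1
G(4) = mex{1,1,0} = 2
G(5) = mex{2,0,1} = 3
G(6) = mex{3,1,0,0} = 2
G(7) = mex{2,2,1,1} = 0
G(8) = mex{0,3,2,0,0} = 1
G(9) = mex{1,2,3,1,1} = 0
G(10) = mex{0,0,2,2,0} = 1
G(11) = mex{1,1,0,3,1} = 2
G(12) = mex{2,0,1,2,2} = 3
G(13) = mex{3,1,0,0,3} = 2
G(14) = mex{2,2,1,1,2} = 0
G(15) = mex{0,3,2,0,0} = 1
G(16) = mex{1,2,3,1,1} = 0
G_B(16) = 0.
Combined Grundy value = 0 ⊕ 0 = 0.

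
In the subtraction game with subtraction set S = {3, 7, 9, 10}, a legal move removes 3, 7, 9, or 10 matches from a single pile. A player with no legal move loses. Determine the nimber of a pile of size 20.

G(0) = 0
G(1) = mex{} = 0
G(2) = mex{} = 0
G(3) = mex{0} = 1
G(4) = mex{0} = 1
G(5) = mex{0} = 1
G(6) = mex{1} = 0
G(7) = mex{1,0} = 2
G(8) = mex{1,0} = 2
G(9) = mex{0,0,0} = 1
G(10) = mex{2,1,0,0} = 3
G(11) = mex{2,1,0,0} = 3
G(12) = mex{1,1,1,0} = 2
G(13) = mex{3,0,1,1} = 2
G(14) = mex{3,2,1,1} = 0
G(15) = mex{2,2,0,1} = 3
G(16) = mex{2,1,2,0} = 3
G(17) = mex{0,3,2,2} = 1
G(18) = mex{3,3,1,2} = 0
G(19) = mex{3,2,3,1} = 0
G(20) = mex{1,2,3,3} = 0

0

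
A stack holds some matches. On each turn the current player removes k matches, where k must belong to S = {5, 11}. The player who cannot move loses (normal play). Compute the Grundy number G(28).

G(0) = 0
G(1) = mex{} = 0
G(2) = mex{} = 0
G(3) = mex{} = 0
G(4) = mex{} = 0
G(5) = mex{0} = 1
G(6) = mex{0} = 1
G(7) = mex{0} = 1
G(8) = mex{0} = 1
G(9) = mex{0} = 1
G(10) = mex{1} = 0
G(11) = mex{1,0} = 2
G(12) = mex{1,0} = 2
G(13) = mex{1,0} = 2
G(14) = mex{1,0} = 2
G(15) = mex{0,0} = 1
G(16) = mex{2,1} = 0
G(17) = mex{2,1} = 0
G(18) = mex{2,1} = 0
G(19) = mex{2,1} = 0
G(20) = mex{1,1} = 0
G(21) = mex{0,0} = 1
G(22) = mex{0,2} = 1
G(23) = mex{0,2} = 1
G(24) = mex{0,2} = 1
G(25) = mex{0,2} = 1
G(26) = mex{1,1} = 0
G(27) = mex{1,0} = 2
G(28) = mex{1,0} = 2

2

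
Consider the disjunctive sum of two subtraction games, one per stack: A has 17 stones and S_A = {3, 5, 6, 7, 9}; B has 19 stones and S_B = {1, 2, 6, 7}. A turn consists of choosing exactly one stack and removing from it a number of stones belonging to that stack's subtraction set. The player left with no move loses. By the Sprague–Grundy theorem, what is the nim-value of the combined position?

Stack A, S = {3, 5, 6, 7, 9}:
n :  0  1  2  3  4  5  6  7  8  9 10 11 12 13 14 15 16 17
G :  0  0  0  1  1  1  2  2  2  3  3  3  0  0  0  1  1  1
G_A(17) = 1.
Stack B, S = {1, 2, 6, 7}:
n :  0  1  2  3  4  5  6  7  8  9 10 11 12 13 14 15 16 17 18 19
G :  0  1  2  0  1  2  3  4  0  1  2  0  1  2  3  4  0  1  2  0
G_B(19) = 0.
Combined Grundy value = 1 ⊕ 0 = 1.

1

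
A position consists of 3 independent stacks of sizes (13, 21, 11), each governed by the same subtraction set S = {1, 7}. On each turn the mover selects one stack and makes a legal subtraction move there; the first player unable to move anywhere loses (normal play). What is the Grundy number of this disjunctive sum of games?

1

All stacks use S = {1, 7}:
n :  0  1  2  3  4  5  6  7  8  9 10 11 12 13 14 15 16 17 18 19 20 21
G :  0  1  0  1  0  1  0  1  0  1  0  1  0  1  0  1  0  1  0  1  0  1
Stack A: G(13) = 1.
Stack B: G(21) = 1.
Stack C: G(11) = 1.
Combined Grundy value = 1 ⊕ 1 ⊕ 1 = 1.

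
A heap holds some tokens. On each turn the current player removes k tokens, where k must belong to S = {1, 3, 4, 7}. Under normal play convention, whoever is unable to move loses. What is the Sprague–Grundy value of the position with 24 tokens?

G(0) = 0
G(1) = mex{0} = 1
G(2) = mex{1} = 0
G(3) = mex{0,0} = 1
G(4) = mex{1,1,0} = 2
G(5) = mex{2,0,1} = 3
G(6) = mex{3,1,0} = 2
G(7) = mex{2,2,1,0} = 3
G(8) = mex{3,3,2,1} = 0
G(9) = mex{0,2,3,0} = 1
G(10) = mex{1,3,2,1} = 0
G(11) = mex{0,0,3,2} = 1
G(12) = mex{1,1,0,3} = 2
G(13) = mex{2,0,1,2} = 3
G(14) = mex{3,1,0,3} = 2
G(15) = mex{2,2,1,0} = 3
G(16) = mex{3,3,2,1} = 0
G(17) = mex{0,2,3,0} = 1
G(18) = mex{1,3,2,1} = 0
G(19) = mex{0,0,3,2} = 1
G(20) = mex{1,1,0,3} = 2
G(21) = mex{2,0,1,2} = 3
G(22) = mex{3,1,0,3} = 2
G(23) = mex{2,2,1,0} = 3
G(24) = mex{3,3,2,1} = 0

0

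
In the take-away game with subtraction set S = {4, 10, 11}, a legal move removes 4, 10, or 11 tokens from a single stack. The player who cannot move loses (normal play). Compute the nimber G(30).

n :  0  1  2  3  4  5  6  7  8  9 10 11 12 13 14 15 16 17 18 19 20 21 22 23 24 25 26 27 28 29 30
G :  0  0  0  0  1  1  1  1  0  0  2  2  1  1  3  0  0  0  2  1  1  1  0  0  0  2  1  1  1  0  0

0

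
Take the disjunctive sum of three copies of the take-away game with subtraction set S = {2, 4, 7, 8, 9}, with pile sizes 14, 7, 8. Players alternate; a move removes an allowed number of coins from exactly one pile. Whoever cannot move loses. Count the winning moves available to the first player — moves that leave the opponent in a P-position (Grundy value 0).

4

All piles use S = {2, 4, 7, 8, 9}:
G(0) = 0
G(1) = mex{} = 0
G(2) = mex{0} = 1
G(3) = mex{0} = 1
G(4) = mex{1,0} = 2
G(5) = mex{1,0} = 2
G(6) = mex{2,1} = 0
G(7) = mex{2,1,0} = 3
G(8) = mex{0,2,0,0} = 1
G(9) = mex{3,2,1,0,0} = 4
G(10) = mex{1,0,1,1,0} = 2
G(11) = mex{4,3,2,1,1} = 0
G(12) = mex{2,1,2,2,1} = 0
G(13) = mex{0,4,0,2,2} = 1
G(14) = mex{0,2,3,0,2} = 1
Pile A: G(14) = 1.
Pile B: G(7) = 3.
Pile C: G(8) = 1.
Combined Grundy value = 1 ⊕ 3 ⊕ 1 = 3.
A winning move leaves total XOR = 0, i.e. changes one component's Grundy value g to g ⊕ X where X is the current total.
Pile A: need g' = 1⊕3 = 2. Options: 14−2→G=0, 14−4→G=2, 14−7→G=3, 14−8→G=0, 14−9→G=2. Hits: 2.
Pile B: need g' = 3⊕3 = 0. Options: 7−2→G=2, 7−4→G=1, 7−7→G=0. Hits: 1.
Pile C: need g' = 1⊕3 = 2. Options: 8−2→G=0, 8−4→G=2, 8−7→G=0, 8−8→G=0. Hits: 1.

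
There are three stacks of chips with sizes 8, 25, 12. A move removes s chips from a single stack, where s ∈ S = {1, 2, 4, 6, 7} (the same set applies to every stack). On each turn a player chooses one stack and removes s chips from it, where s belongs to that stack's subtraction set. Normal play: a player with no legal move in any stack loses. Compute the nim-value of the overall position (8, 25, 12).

0

All stacks use S = {1, 2, 4, 6, 7}:
G(0) = 0
G(1) = mex{0} = 1
G(2) = mex{1,0} = 2
G(3) = mex{2,1} = 0
G(4) = mex{0,2,0} = 1
G(5) = mex{1,0,1} = 2
G(6) = mex{2,1,2,0} = 3
G(7) = mex{3,2,0,1,0} = 4
G(8) = mex{4,3,1,2,1} = 0
G(9) = mex{0,4,2,0,2} = 1
G(10) = mex{1,0,3,1,0} = 2
G(11) = mex{2,1,4,2,1} = 0
G(12) = mex{0,2,0,3,2} = 1
G(13) = mex{1,0,1,4,3} = 2
G(14) = mex{2,1,2,0,4} = 3
G(15) = mex{3,2,0,1,0} = 4
G(16) = mex{4,3,1,2,1} = 0
G(17) = mex{0,4,2,0,2} = 1
G(18) = mex{1,0,3,1,0} = 2
G(19) = mex{2,1,4,2,1} = 0
G(20) = mex{0,2,0,3,2} = 1
G(21) = mex{1,0,1,4,3} = 2
G(22) = mex{2,1,2,0,4} = 3
G(23) = mex{3,2,0,1,0} = 4
G(24) = mex{4,3,1,2,1} = 0
G(25) = mex{0,4,2,0,2} = 1
Stack A: G(8) = 0.
Stack B: G(25) = 1.
Stack C: G(12) = 1.
Combined Grundy value = 0 ⊕ 1 ⊕ 1 = 0.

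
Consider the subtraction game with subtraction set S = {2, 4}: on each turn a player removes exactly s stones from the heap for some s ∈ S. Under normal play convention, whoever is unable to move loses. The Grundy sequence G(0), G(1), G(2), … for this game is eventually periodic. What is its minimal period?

6

n :  0  1  2  3  4  5  6  7  8  9 10 11 12 13 14
G :  0  0  1  1  2  2  0  0  1  1  2  2  0  0  1
G(n+6) = G(n) holds for n = 0,…,3 (a full window of length max(S) = 4), so the sequence is purely periodic with period 6.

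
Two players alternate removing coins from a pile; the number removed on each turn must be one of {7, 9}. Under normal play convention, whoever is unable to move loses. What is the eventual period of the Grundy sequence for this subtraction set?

16

G(0) = 0
G(1) = mex{} = 0
G(2) = mex{} = 0
G(3) = mex{} = 0
G(4) = mex{} = 0
G(5) = mex{} = 0
G(6) = mex{} = 0
G(7) = mex{0} = 1
G(8) = mex{0} = 1
G(9) = mex{0,0} = 1
G(10) = mex{0,0} = 1
G(11) = mex{0,0} = 1
G(12) = mex{0,0} = 1
G(13) = mex{0,0} = 1
G(14) = mex{1,0} = 2
G(15) = mex{1,0} = 2
G(16) = mex{1,1} = 0
G(17) = mex{1,1} = 0
G(18) = mex{1,1} = 0
G(19) = mex{1,1} = 0
G(20) = mex{1,1} = 0
G(21) = mex{2,1} = 0
G(22) = mex{2,1} = 0
G(23) = mex{0,2} = 1
G(24) = mex{0,2} = 1
G(25) = mex{0,0} = 1
G(26) = mex{0,0} = 1
G(27) = mex{0,0} = 1
G(28) = mex{0,0} = 1
G(29) = mex{0,0} = 1
G(30) = mex{1,0} = 2
G(31) = mex{1,0} = 2
G(32) = mex{1,1} = 0
G(33) = mex{1,1} = 0
G(n+16) = G(n) holds for n = 0,…,8 (a full window of length max(S) = 9), so the sequence is purely periodic with period 16.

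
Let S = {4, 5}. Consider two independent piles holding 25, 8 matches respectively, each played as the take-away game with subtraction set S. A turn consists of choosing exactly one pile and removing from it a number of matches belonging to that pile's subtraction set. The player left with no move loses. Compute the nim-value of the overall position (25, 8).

All piles use S = {4, 5}:
n :  0  1  2  3  4  5  6  7  8  9 10 11 12 13 14 15 16 17 18 19 20 21 22 23 24 25
G :  0  0  0  0  1  1  1  1  2  0  0  0  0  1  1  1  1  2  0  0  0  0  1  1  1  1
Pile A: G(25) = 1.
Pile B: G(8) = 2.
Combined Grundy value = 1 ⊕ 2 = 3.

3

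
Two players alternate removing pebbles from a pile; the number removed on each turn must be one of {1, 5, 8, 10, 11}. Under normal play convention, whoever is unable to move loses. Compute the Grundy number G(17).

G(0) = 0
G(1) = mex{0} = 1
G(2) = mex{1} = 0
G(3) = mex{0} = 1
G(4) = mex{1} = 0
G(5) = mex{0,0} = 1
G(6) = mex{1,1} = 0
G(7) = mex{0,0} = 1
G(8) = mex{1,1,0} = 2
G(9) = mex{2,0,1} = 3
G(10) = mex{3,1,0,0} = 2
G(11) = mex{2,0,1,1,0} = 3
G(12) = mex{3,1,0,0,1} = 2
G(13) = mex{2,2,1,1,0} = 3
G(14) = mex{3,3,0,0,1} = 2
G(15) = mex{2,2,1,1,0} = 3
G(16) = mex{3,3,2,0,1} = 4
G(17) = mex{4,2,3,1,0} = 5

5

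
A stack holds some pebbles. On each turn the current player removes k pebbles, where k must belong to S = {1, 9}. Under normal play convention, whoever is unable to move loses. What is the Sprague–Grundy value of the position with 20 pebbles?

G(0) = 0
G(1) = mex{0} = 1
G(2) = mex{1} = 0
G(3) = mex{0} = 1
G(4) = mex{1} = 0
G(5) = mex{0} = 1
G(6) = mex{1} = 0
G(7) = mex{0} = 1
G(8) = mex{1} = 0
G(9) = mex{0,0} = 1
G(10) = mex{1,1} = 0
G(11) = mex{0,0} = 1
G(12) = mex{1,1} = 0
G(13) = mex{0,0} = 1
G(14) = mex{1,1} = 0
G(15) = mex{0,0} = 1
G(16) = mex{1,1} = 0
G(17) = mex{0,0} = 1
G(18) = mex{1,1} = 0
G(19) = mex{0,0} = 1
G(20) = mex{1,1} = 0

0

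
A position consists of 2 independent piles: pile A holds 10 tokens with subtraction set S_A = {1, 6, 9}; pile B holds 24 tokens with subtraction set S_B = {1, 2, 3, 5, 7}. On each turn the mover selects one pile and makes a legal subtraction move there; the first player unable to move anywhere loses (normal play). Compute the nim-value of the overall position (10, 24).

Pile A, S = {1, 6, 9}:
G(0) = 0
G(1) = mex{0} = 1
G(2) = mex{1} = 0
G(3) = mex{0} = 1
G(4) = mex{1} = 0
G(5) = mex{0} = 1
G(6) = mex{1,0} = 2
G(7) = mex{2,1} = 0
G(8) = mex{0,0} = 1
G(9) = mex{1,1,0} = 2
G(10) = mex{2,0,1} = 3
G_A(10) = 3.
Pile B, S = {1, 2, 3, 5, 7}:
G(0) = 0
G(1) = mex{0} = 1
G(2) = mex{1,0} = 2
G(3) = mex{2,1,0} = 3
G(4) = mex{3,2,1} = 0
G(5) = mex{0,3,2,0} = 1
G(6) = mex{1,0,3,1} = 2
G(7) = mex{2,1,0,2,0} = 3
G(8) = mex{3,2,1,3,1} = 0
G(9) = mex{0,3,2,0,2} = 1
G(10) = mex{1,0,3,1,3} = 2
G(11) = mex{2,1,0,2,0} = 3
G(12) = mex{3,2,1,3,1} = 0
G(13) = mex{0,3,2,0,2} = 1
G(14) = mex{1,0,3,1,3} = 2
G(15) = mex{2,1,0,2,0} = 3
G(16) = mex{3,2,1,3,1} = 0
G(17) = mex{0,3,2,0,2} = 1
G(18) = mex{1,0,3,1,3} = 2
G(19) = mex{2,1,0,2,0} = 3
G(20) = mex{3,2,1,3,1} = 0
G(21) = mex{0,3,2,0,2} = 1
G(22) = mex{1,0,3,1,3} = 2
G(23) = mex{2,1,0,2,0} = 3
G(24) = mex{3,2,1,3,1} = 0
G_B(24) = 0.
Combined Grundy value = 3 ⊕ 0 = 3.

3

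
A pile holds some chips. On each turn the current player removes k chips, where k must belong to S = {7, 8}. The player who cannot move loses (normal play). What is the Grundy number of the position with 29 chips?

n :  0  1  2  3  4  5  6  7  8  9 10 11 12 13 14 15 16 17 18 19 20 21 22 23 24 25 26 27 28 29
G :  0  0  0  0  0  0  0  1  1  1  1  1  1  1  2  0  0  0  0  0  0  0  1  1  1  1  1  1  1  2

2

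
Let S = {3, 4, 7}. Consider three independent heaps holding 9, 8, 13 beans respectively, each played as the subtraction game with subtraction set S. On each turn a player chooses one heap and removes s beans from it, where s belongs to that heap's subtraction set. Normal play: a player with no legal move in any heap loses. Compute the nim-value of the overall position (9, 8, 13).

All heaps use S = {3, 4, 7}:
G(0) = 0
G(1) = mex{} = 0
G(2) = mex{} = 0
G(3) = mex{0} = 1
G(4) = mex{0,0} = 1
G(5) = mex{0,0} = 1
G(6) = mex{1,0} = 2
G(7) = mex{1,1,0} = 2
G(8) = mex{1,1,0} = 2
G(9) = mex{2,1,0} = 3
G(10) = mex{2,2,1} = 0
G(11) = mex{2,2,1} = 0
G(12) = mex{3,2,1} = 0
G(13) = mex{0,3,2} = 1
Heap A: G(9) = 3.
Heap B: G(8) = 2.
Heap C: G(13) = 1.
Combined Grundy value = 3 ⊕ 2 ⊕ 1 = 0.

0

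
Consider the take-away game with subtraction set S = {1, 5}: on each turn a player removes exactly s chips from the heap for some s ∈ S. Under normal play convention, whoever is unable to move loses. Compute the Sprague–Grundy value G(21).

1

G(0) = 0
G(1) = mex{0} = 1
G(2) = mex{1} = 0
G(3) = mex{0} = 1
G(4) = mex{1} = 0
G(5) = mex{0,0} = 1
G(6) = mex{1,1} = 0
G(7) = mex{0,0} = 1
G(8) = mex{1,1} = 0
G(9) = mex{0,0} = 1
G(10) = mex{1,1} = 0
G(11) = mex{0,0} = 1
G(12) = mex{1,1} = 0
G(13) = mex{0,0} = 1
G(14) = mex{1,1} = 0
G(15) = mex{0,0} = 1
G(16) = mex{1,1} = 0
G(17) = mex{0,0} = 1
G(18) = mex{1,1} = 0
G(19) = mex{0,0} = 1
G(20) = mex{1,1} = 0
G(21) = mex{0,0} = 1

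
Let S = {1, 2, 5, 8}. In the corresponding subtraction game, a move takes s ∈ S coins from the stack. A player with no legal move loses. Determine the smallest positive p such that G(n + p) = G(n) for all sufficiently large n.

3

G(0) = 0
G(1) = mex{0} = 1
G(2) = mex{1,0} = 2
G(3) = mex{2,1} = 0
G(4) = mex{0,2} = 1
G(5) = mex{1,0,0} = 2
G(6) = mex{2,1,1} = 0
G(7) = mex{0,2,2} = 1
G(8) = mex{1,0,0,0} = 2
G(9) = mex{2,1,1,1} = 0
G(10) = mex{0,2,2,2} = 1
G(11) = mex{1,0,0,0} = 2
G(12) = mex{2,1,1,1} = 0
G(13) = mex{0,2,2,2} = 1
G(14) = mex{1,0,0,0} = 2
G(n+3) = G(n) holds for n = 0,…,7 (a full window of length max(S) = 8), so the sequence is purely periodic with period 3.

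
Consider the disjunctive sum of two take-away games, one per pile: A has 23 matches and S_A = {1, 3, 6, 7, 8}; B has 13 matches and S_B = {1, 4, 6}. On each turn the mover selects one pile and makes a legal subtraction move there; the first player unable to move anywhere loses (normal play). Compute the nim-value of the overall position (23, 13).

3

Pile A, S = {1, 3, 6, 7, 8}:
G(0) = 0
G(1) = mex{0} = 1
G(2) = mex{1} = 0
G(3) = mex{0,0} = 1
G(4) = mex{1,1} = 0
G(5) = mex{0,0} = 1
G(6) = mex{1,1,0} = 2
G(7) = mex{2,0,1,0} = 3
G(8) = mex{3,1,0,1,0} = 2
G(9) = mex{2,2,1,0,1} = 3
G(10) = mex{3,3,0,1,0} = 2
G(11) = mex{2,2,1,0,1} = 3
G(12) = mex{3,3,2,1,0} = 4
G(13) = mex{4,2,3,2,1} = 0
G(14) = mex{0,3,2,3,2} = 1
G(15) = mex{1,4,3,2,3} = 0
G(16) = mex{0,0,2,3,2} = 1
G(17) = mex{1,1,3,2,3} = 0
G(18) = mex{0,0,4,3,2} = 1
G(19) = mex{1,1,0,4,3} = 2
G(20) = mex{2,0,1,0,4} = 3
G(21) = mex{3,1,0,1,0} = 2
G(22) = mex{2,2,1,0,1} = 3
G(23) = mex{3,3,0,1,0} = 2
G_A(23) = 2.
Pile B, S = {1, 4, 6}:
n :  0  1  2  3  4  5  6  7  8  9 10 11 12 13
G :  0  1  0  1  2  0  1  0  1  2  0  1  0  1
G_B(13) = 1.
Combined Grundy value = 2 ⊕ 1 = 3.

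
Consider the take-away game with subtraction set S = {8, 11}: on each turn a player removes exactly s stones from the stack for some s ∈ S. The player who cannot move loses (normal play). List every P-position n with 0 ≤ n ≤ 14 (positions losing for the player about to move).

G(0) = 0
G(1) = mex{} = 0
G(2) = mex{} = 0
G(3) = mex{} = 0
G(4) = mex{} = 0
G(5) = mex{} = 0
G(6) = mex{} = 0
G(7) = mex{} = 0
G(8) = mex{0} = 1
G(9) = mex{0} = 1
G(10) = mex{0} = 1
G(11) = mex{0,0} = 1
G(12) = mex{0,0} = 1
G(13) = mex{0,0} = 1
G(14) = mex{0,0} = 1
P-positions are exactly the n with G(n) = 0.

0, 1, 2, 3, 4, 5, 6, 7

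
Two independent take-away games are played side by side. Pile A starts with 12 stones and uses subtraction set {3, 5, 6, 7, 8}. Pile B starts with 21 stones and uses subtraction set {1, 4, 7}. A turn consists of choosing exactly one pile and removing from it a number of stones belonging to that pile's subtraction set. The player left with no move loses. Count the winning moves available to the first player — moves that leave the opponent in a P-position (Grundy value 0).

Pile A, S = {3, 5, 6, 7, 8}:
n :  0  1  2  3  4  5  6  7  8  9 10 11 12
G :  0  0  0  1  1  1  2  2  2  3  3  0  0
G_A(12) = 0.
Pile B, S = {1, 4, 7}:
n :  0  1  2  3  4  5  6  7  8  9 10 11 12 13 14 15 16 17 18 19 20 21
G :  0  1  0  1  2  0  1  2  0  1  0  1  2  0  1  2  0  1  0  1  2  0
G_B(21) = 0.
Combined Grundy value = 0 ⊕ 0 = 0.
A winning move leaves total XOR = 0, i.e. changes one component's Grundy value g to g ⊕ X where X is the current total.
Pile A: target g' = 0⊕0 = 0, but every legal move changes the Grundy value (mex property), so 0 moves.
Pile B: target g' = 0⊕0 = 0, but every legal move changes the Grundy value (mex property), so 0 moves.

0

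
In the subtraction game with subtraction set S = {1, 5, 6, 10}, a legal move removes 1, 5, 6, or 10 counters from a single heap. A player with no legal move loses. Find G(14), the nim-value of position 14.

1

G(0) = 0
G(1) = mex{0} = 1
G(2) = mex{1} = 0
G(3) = mex{0} = 1
G(4) = mex{1} = 0
G(5) = mex{0,0} = 1
G(6) = mex{1,1,0} = 2
G(7) = mex{2,0,1} = 3
G(8) = mex{3,1,0} = 2
G(9) = mex{2,0,1} = 3
G(10) = mex{3,1,0,0} = 2
G(11) = mex{2,2,1,1} = 0
G(12) = mex{0,3,2,0} = 1
G(13) = mex{1,2,3,1} = 0
G(14) = mex{0,3,2,0} = 1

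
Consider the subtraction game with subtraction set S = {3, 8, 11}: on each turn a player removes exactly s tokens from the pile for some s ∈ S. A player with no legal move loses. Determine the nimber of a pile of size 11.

3

n :  0  1  2  3  4  5  6  7  8  9 10 11
G :  0  0  0  1  1  1  0  0  2  1  1  3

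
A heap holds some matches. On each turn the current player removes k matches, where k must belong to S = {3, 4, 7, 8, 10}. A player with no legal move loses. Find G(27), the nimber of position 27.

0

n :  0  1  2  3  4  5  6  7  8  9 10 11 12 13 14 15 16 17 18 19 20 21 22 23 24 25 26 27
G :  0  0  0  1  1  1  2  2  2  3  3  3  4  0  0  0  1  1  1  2  2  2  3  3  3  4  0  0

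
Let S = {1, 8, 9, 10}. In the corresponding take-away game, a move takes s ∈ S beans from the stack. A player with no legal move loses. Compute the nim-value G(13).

G(0) = 0
G(1) = mex{0} = 1
G(2) = mex{1} = 0
G(3) = mex{0} = 1
G(4) = mex{1} = 0
G(5) = mex{0} = 1
G(6) = mex{1} = 0
G(7) = mex{0} = 1
G(8) = mex{1,0} = 2
G(9) = mex{2,1,0} = 3
G(10) = mex{3,0,1,0} = 2
G(11) = mex{2,1,0,1} = 3
G(12) = mex{3,0,1,0} = 2
G(13) = mex{2,1,0,1} = 3

3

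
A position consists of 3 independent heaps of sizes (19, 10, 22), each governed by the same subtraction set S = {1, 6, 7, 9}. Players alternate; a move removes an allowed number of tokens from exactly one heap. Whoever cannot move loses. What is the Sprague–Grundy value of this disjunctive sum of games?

All heaps use S = {1, 6, 7, 9}:
n :  0  1  2  3  4  5  6  7  8  9 10 11 12 13 14 15 16 17 18 19 20 21 22
G :  0  1  0  1  0  1  2  3  2  3  2  3  0  1  0  1  0  1  2  3  2  3  2
Heap A: G(19) = 3.
Heap B: G(10) = 2.
Heap C: G(22) = 2.
Combined Grundy value = 3 ⊕ 2 ⊕ 2 = 3.

3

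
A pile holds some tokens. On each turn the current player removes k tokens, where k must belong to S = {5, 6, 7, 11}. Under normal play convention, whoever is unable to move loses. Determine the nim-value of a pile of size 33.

n :  0  1  2  3  4  5  6  7  8  9 10 11 12 13 14 15 16 17 18 19 20 21 22 23 24 25 26 27 28 29 30 31 32 33
G :  0  0  0  0  0  1  1  1  1  1  2  2  2  2  2  3  0  0  0  0  0  1  1  1  1  1  2  2  2  2  2  3  0  0

0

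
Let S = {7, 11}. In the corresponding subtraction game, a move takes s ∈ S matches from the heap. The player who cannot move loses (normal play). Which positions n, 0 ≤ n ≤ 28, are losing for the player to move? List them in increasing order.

G(0) = 0
G(1) = mex{} = 0
G(2) = mex{} = 0
G(3) = mex{} = 0
G(4) = mex{} = 0
G(5) = mex{} = 0
G(6) = mex{} = 0
G(7) = mex{0} = 1
G(8) = mex{0} = 1
G(9) = mex{0} = 1
G(10) = mex{0} = 1
G(11) = mex{0,0} = 1
G(12) = mex{0,0} = 1
G(13) = mex{0,0} = 1
G(14) = mex{1,0} = 2
G(15) = mex{1,0} = 2
G(16) = mex{1,0} = 2
G(17) = mex{1,0} = 2
G(18) = mex{1,1} = 0
G(19) = mex{1,1} = 0
G(20) = mex{1,1} = 0
G(21) = mex{2,1} = 0
G(22) = mex{2,1} = 0
G(23) = mex{2,1} = 0
G(24) = mex{2,1} = 0
G(25) = mex{0,2} = 1
G(26) = mex{0,2} = 1
G(27) = mex{0,2} = 1
G(28) = mex{0,2} = 1
P-positions are exactly the n with G(n) = 0.

0, 1, 2, 3, 4, 5, 6, 18, 19, 20, 21, 22, 23, 24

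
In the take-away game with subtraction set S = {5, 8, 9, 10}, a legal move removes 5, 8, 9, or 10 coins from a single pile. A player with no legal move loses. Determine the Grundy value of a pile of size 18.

0

G(0) = 0
G(1) = mex{} = 0
G(2) = mex{} = 0
G(3) = mex{} = 0
G(4) = mex{} = 0
G(5) = mex{0} = 1
G(6) = mex{0} = 1
G(7) = mex{0} = 1
G(8) = mex{0,0} = 1
G(9) = mex{0,0,0} = 1
G(10) = mex{1,0,0,0} = 2
G(11) = mex{1,0,0,0} = 2
G(12) = mex{1,0,0,0} = 2
G(13) = mex{1,1,0,0} = 2
G(14) = mex{1,1,1,0} = 2
G(15) = mex{2,1,1,1} = 0
G(16) = mex{2,1,1,1} = 0
G(17) = mex{2,1,1,1} = 0
G(18) = mex{2,2,1,1} = 0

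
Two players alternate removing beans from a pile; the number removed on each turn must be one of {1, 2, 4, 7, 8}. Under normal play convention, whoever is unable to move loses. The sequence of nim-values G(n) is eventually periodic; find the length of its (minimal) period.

G(0) = 0
G(1) = mex{0} = 1
G(2) = mex{1,0} = 2
G(3) = mex{2,1} = 0
G(4) = mex{0,2,0} = 1
G(5) = mex{1,0,1} = 2
G(6) = mex{2,1,2} = 0
G(7) = mex{0,2,0,0} = 1
G(8) = mex{1,0,1,1,0} = 2
G(9) = mex{2,1,2,2,1} = 0
G(10) = mex{0,2,0,0,2} = 1
G(11) = mex{1,0,1,1,0} = 2
G(12) = mex{2,1,2,2,1} = 0
G(13) = mex{0,2,0,0,2} = 1
G(14) = mex{1,0,1,1,0} = 2
G(n+3) = G(n) holds for n = 0,…,7 (a full window of length max(S) = 8), so the sequence is purely periodic with period 3.

3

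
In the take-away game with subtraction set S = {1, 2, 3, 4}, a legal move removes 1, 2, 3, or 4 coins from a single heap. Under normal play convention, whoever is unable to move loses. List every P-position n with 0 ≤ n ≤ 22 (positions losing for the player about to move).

n :  0  1  2  3  4  5  6  7  8  9 10 11 12 13 14 15 16 17 18 19 20 21 22
G :  0  1  2  3  4  0  1  2  3  4  0  1  2  3  4  0  1  2  3  4  0  1  2
P-positions are exactly the n with G(n) = 0.

0, 5, 10, 15, 20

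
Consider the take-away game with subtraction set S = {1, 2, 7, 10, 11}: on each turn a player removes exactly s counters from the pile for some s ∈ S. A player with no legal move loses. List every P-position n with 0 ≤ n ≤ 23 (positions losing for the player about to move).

G(0) = 0
G(1) = mex{0} = 1
G(2) = mex{1,0} = 2
G(3) = mex{2,1} = 0
G(4) = mex{0,2} = 1
G(5) = mex{1,0} = 2
G(6) = mex{2,1} = 0
G(7) = mex{0,2,0} = 1
G(8) = mex{1,0,1} = 2
G(9) = mex{2,1,2} = 0
G(10) = mex{0,2,0,0} = 1
G(11) = mex{1,0,1,1,0} = 2
G(12) = mex{2,1,2,2,1} = 0
G(13) = mex{0,2,0,0,2} = 1
G(14) = mex{1,0,1,1,0} = 2
G(15) = mex{2,1,2,2,1} = 0
G(16) = mex{0,2,0,0,2} = 1
G(17) = mex{1,0,1,1,0} = 2
G(18) = mex{2,1,2,2,1} = 0
G(19) = mex{0,2,0,0,2} = 1
G(20) = mex{1,0,1,1,0} = 2
G(21) = mex{2,1,2,2,1} = 0
G(22) = mex{0,2,0,0,2} = 1
G(23) = mex{1,0,1,1,0} = 2
P-positions are exactly the n with G(n) = 0.

0, 3, 6, 9, 12, 15, 18, 21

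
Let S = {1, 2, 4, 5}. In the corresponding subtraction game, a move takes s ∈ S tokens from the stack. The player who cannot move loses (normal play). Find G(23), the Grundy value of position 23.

G(0) = 0
G(1) = mex{0} = 1
G(2) = mex{1,0} = 2
G(3) = mex{2,1} = 0
G(4) = mex{0,2,0} = 1
G(5) = mex{1,0,1,0} = 2
G(6) = mex{2,1,2,1} = 0
G(7) = mex{0,2,0,2} = 1
G(8) = mex{1,0,1,0} = 2
G(9) = mex{2,1,2,1} = 0
G(10) = mex{0,2,0,2} = 1
G(11) = mex{1,0,1,0} = 2
G(12) = mex{2,1,2,1} = 0
G(13) = mex{0,2,0,2} = 1
G(14) = mex{1,0,1,0} = 2
G(15) = mex{2,1,2,1} = 0
G(16) = mex{0,2,0,2} = 1
G(17) = mex{1,0,1,0} = 2
G(18) = mex{2,1,2,1} = 0
G(19) = mex{0,2,0,2} = 1
G(20) = mex{1,0,1,0} = 2
G(21) = mex{2,1,2,1} = 0
G(22) = mex{0,2,0,2} = 1
G(23) = mex{1,0,1,0} = 2

2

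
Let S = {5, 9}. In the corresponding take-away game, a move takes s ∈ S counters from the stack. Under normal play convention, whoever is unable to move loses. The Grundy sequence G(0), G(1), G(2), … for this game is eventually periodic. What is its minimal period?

14

G(0) = 0
G(1) = mex{} = 0
G(2) = mex{} = 0
G(3) = mex{} = 0
G(4) = mex{} = 0
G(5) = mex{0} = 1
G(6) = mex{0} = 1
G(7) = mex{0} = 1
G(8) = mex{0} = 1
G(9) = mex{0,0} = 1
G(10) = mex{1,0} = 2
G(11) = mex{1,0} = 2
G(12) = mex{1,0} = 2
G(13) = mex{1,0} = 2
G(14) = mex{1,1} = 0
G(15) = mex{2,1} = 0
G(16) = mex{2,1} = 0
G(17) = mex{2,1} = 0
G(18) = mex{2,1} = 0
G(19) = mex{0,2} = 1
G(20) = mex{0,2} = 1
G(21) = mex{0,2} = 1
G(22) = mex{0,2} = 1
G(23) = mex{0,0} = 1
G(24) = mex{1,0} = 2
G(25) = mex{1,0} = 2
G(26) = mex{1,0} = 2
G(27) = mex{1,0} = 2
G(28) = mex{1,1} = 0
G(29) = mex{2,1} = 0
G(n+14) = G(n) holds for n = 0,…,8 (a full window of length max(S) = 9), so the sequence is purely periodic with period 14.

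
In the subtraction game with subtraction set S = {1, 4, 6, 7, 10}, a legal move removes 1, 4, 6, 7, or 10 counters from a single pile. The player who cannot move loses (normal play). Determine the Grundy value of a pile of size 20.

G(0) = 0
G(1) = mex{0} = 1
G(2) = mex{1} = 0
G(3) = mex{0} = 1
G(4) = mex{1,0} = 2
G(5) = mex{2,1} = 0
G(6) = mex{0,0,0} = 1
G(7) = mex{1,1,1,0} = 2
G(8) = mex{2,2,0,1} = 3
G(9) = mex{3,0,1,0} = 2
G(10) = mex{2,1,2,1,0} = 3
G(11) = mex{3,2,0,2,1} = 4
G(12) = mex{4,3,1,0,0} = 2
G(13) = mex{2,2,2,1,1} = 0
G(14) = mex{0,3,3,2,2} = 1
G(15) = mex{1,4,2,3,0} = 5
G(16) = mex{5,2,3,2,1} = 0
G(17) = mex{0,0,4,3,2} = 1
G(18) = mex{1,1,2,4,3} = 0
G(19) = mex{0,5,0,2,2} = 1
G(20) = mex{1,0,1,0,3} = 2

2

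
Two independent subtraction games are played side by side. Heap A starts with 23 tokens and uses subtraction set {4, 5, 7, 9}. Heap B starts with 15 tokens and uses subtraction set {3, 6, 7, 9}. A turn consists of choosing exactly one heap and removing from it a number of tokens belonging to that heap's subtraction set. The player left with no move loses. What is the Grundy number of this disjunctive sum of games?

Heap A, S = {4, 5, 7, 9}:
G(0) = 0
G(1) = mex{} = 0
G(2) = mex{} = 0
G(3) = mex{} = 0
G(4) = mex{0} = 1
G(5) = mex{0,0} = 1
G(6) = mex{0,0} = 1
G(7) = mex{0,0,0} = 1
G(8) = mex{1,0,0} = 2
G(9) = mex{1,1,0,0} = 2
G(10) = mex{1,1,0,0} = 2
G(11) = mex{1,1,1,0} = 2
G(12) = mex{2,1,1,0} = 3
G(13) = mex{2,2,1,1} = 0
G(14) = mex{2,2,1,1} = 0
G(15) = mex{2,2,2,1} = 0
G(16) = mex{3,2,2,1} = 0
G(17) = mex{0,3,2,2} = 1
G(18) = mex{0,0,2,2} = 1
G(19) = mex{0,0,3,2} = 1
G(20) = mex{0,0,0,2} = 1
G(21) = mex{1,0,0,3} = 2
G(22) = mex{1,1,0,0} = 2
G(23) = mex{1,1,0,0} = 2
G_A(23) = 2.
Heap B, S = {3, 6, 7, 9}:
G(0) = 0
G(1) = mex{} = 0
G(2) = mex{} = 0
G(3) = mex{0} = 1
G(4) = mex{0} = 1
G(5) = mex{0} = 1
G(6) = mex{1,0} = 2
G(7) = mex{1,0,0} = 2
G(8) = mex{1,0,0} = 2
G(9) = mex{2,1,0,0} = 3
G(10) = mex{2,1,1,0} = 3
G(11) = mex{2,1,1,0} = 3
G(12) = mex{3,2,1,1} = 0
G(13) = mex{3,2,2,1} = 0
G(14) = mex{3,2,2,1} = 0
G(15) = mex{0,3,2,2} = 1
G_B(15) = 1.
Combined Grundy value = 2 ⊕ 1 = 3.

3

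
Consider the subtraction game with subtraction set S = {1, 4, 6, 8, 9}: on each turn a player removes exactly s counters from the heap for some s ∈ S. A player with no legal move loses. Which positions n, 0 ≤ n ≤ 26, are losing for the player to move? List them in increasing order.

n :  0  1  2  3  4  5  6  7  8  9 10 11 12 13 14 15 16 17 18 19 20 21 22 23 24 25 26
G :  0  1  0  1  2  0  1  0  1  2  3  2  0  1  2  3  2  0  1  0  1  2  0  1  0  1  2
P-positions are exactly the n with G(n) = 0.

0, 2, 5, 7, 12, 17, 19, 22, 24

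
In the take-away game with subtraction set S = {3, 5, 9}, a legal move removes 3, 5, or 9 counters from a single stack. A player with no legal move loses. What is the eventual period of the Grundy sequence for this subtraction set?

2

n :  0  1  2  3  4  5  6  7  8  9 10 11 12 13 14 15 16 17 18 19 20 21 22 23 24 25 26
G :  0  0  0  1  1  1  2  2  0  3  3  1  0  2  0  1  0  1  0  1  0  1  0  1  0  1  0
From n = 14 onward G(n+2) = G(n); since this holds over max(S) = 9 consecutive positions the period is 2 (pre-period 14).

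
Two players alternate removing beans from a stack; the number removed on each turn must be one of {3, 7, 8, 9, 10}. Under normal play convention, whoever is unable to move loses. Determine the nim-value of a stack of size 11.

3

n :  0  1  2  3  4  5  6  7  8  9 10 11
G :  0  0  0  1  1  1  0  2  2  1  3  3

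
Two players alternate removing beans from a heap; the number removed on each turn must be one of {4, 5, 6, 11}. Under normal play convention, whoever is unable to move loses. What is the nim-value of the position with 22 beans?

G(0) = 0
G(1) = mex{} = 0
G(2) = mex{} = 0
G(3) = mex{} = 0
G(4) = mex{0} = 1
G(5) = mex{0,0} = 1
G(6) = mex{0,0,0} = 1
G(7) = mex{0,0,0} = 1
G(8) = mex{1,0,0} = 2
G(9) = mex{1,1,0} = 2
G(10) = mex{1,1,1} = 0
G(11) = mex{1,1,1,0} = 2
G(12) = mex{2,1,1,0} = 3
G(13) = mex{2,2,1,0} = 3
G(14) = mex{0,2,2,0} = 1
G(15) = mex{2,0,2,1} = 3
G(16) = mex{3,2,0,1} = 4
G(17) = mex{3,3,2,1} = 0
G(18) = mex{1,3,3,1} = 0
G(19) = mex{3,1,3,2} = 0
G(20) = mex{4,3,1,2} = 0
G(21) = mex{0,4,3,0} = 1
G(22) = mex{0,0,4,2} = 1

1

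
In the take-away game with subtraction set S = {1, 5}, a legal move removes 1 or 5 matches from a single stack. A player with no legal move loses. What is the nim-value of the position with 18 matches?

0

G(0) = 0
G(1) = mex{0} = 1
G(2) = mex{1} = 0
G(3) = mex{0} = 1
G(4) = mex{1} = 0
G(5) = mex{0,0} = 1
G(6) = mex{1,1} = 0
G(7) = mex{0,0} = 1
G(8) = mex{1,1} = 0
G(9) = mex{0,0} = 1
G(10) = mex{1,1} = 0
G(11) = mex{0,0} = 1
G(12) = mex{1,1} = 0
G(13) = mex{0,0} = 1
G(14) = mex{1,1} = 0
G(15) = mex{0,0} = 1
G(16) = mex{1,1} = 0
G(17) = mex{0,0} = 1
G(18) = mex{1,1} = 0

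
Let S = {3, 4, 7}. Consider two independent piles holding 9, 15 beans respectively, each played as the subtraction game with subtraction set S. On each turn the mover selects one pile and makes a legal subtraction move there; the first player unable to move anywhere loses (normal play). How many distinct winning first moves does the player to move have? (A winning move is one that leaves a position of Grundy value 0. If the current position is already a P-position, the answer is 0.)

All piles use S = {3, 4, 7}:
n :  0  1  2  3  4  5  6  7  8  9 10 11 12 13 14 15
G :  0  0  0  1  1  1  2  2  2  3  0  0  0  1  1  1
Pile A: G(9) = 3.
Pile B: G(15) = 1.
Combined Grundy value = 3 ⊕ 1 = 2.
A winning move leaves total XOR = 0, i.e. changes one component's Grundy value g to g ⊕ X where X is the current total.
Pile A: need g' = 3⊕2 = 1. Options: 9−3→G=2, 9−4→G=1, 9−7→G=0. Hits: 1.
Pile B: need g' = 1⊕2 = 3. Options: 15−3→G=0, 15−4→G=0, 15−7→G=2. Hits: 0.

1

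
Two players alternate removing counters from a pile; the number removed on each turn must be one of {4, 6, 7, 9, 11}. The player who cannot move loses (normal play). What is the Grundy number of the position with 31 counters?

G(0) = 0
G(1) = mex{} = 0
G(2) = mex{} = 0
G(3) = mex{} = 0
G(4) = mex{0} = 1
G(5) = mex{0} = 1
G(6) = mex{0,0} = 1
G(7) = mex{0,0,0} = 1
G(8) = mex{1,0,0} = 2
G(9) = mex{1,0,0,0} = 2
G(10) = mex{1,1,0,0} = 2
G(11) = mex{1,1,1,0,0} = 2
G(12) = mex{2,1,1,0,0} = 3
G(13) = mex{2,1,1,1,0} = 3
G(14) = mex{2,2,1,1,0} = 3
G(15) = mex{2,2,2,1,1} = 0
G(16) = mex{3,2,2,1,1} = 0
G(17) = mex{3,2,2,2,1} = 0
G(18) = mex{3,3,2,2,1} = 0
G(19) = mex{0,3,3,2,2} = 1
G(20) = mex{0,3,3,2,2} = 1
G(21) = mex{0,0,3,3,2} = 1
G(22) = mex{0,0,0,3,2} = 1
G(23) = mex{1,0,0,3,3} = 2
G(24) = mex{1,0,0,0,3} = 2
G(25) = mex{1,1,0,0,3} = 2
G(26) = mex{1,1,1,0,0} = 2
G(27) = mex{2,1,1,0,0} = 3
G(28) = mex{2,1,1,1,0} = 3
G(29) = mex{2,2,1,1,0} = 3
G(30) = mex{2,2,2,1,1} = 0
G(31) = mex{3,2,2,1,1} = 0

0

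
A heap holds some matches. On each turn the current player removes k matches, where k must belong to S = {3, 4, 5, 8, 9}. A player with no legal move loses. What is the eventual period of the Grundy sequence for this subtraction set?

12

n :  0  1  2  3  4  5  6  7  8  9 10 11 12 13 14 15 16 17 18 19 20 21 22 23 24 25
G :  0  0  0  1  1  1  2  2  2  3  3  3  0  0  0  1  1  1  2  2  2  3  3  3  0  0
G(n+12) = G(n) holds for n = 0,…,8 (a full window of length max(S) = 9), so the sequence is purely periodic with period 12.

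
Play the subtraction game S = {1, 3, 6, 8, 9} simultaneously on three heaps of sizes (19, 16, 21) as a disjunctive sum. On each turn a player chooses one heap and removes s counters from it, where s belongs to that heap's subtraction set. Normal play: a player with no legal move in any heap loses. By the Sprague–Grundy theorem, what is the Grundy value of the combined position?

2

All heaps use S = {1, 3, 6, 8, 9}:
n :  0  1  2  3  4  5  6  7  8  9 10 11 12 13 14 15 16 17 18 19 20 21
G :  0  1  0  1  0  1  2  3  2  3  2  3  4  5  0  1  0  1  0  1  2  3
Heap A: G(19) = 1.
Heap B: G(16) = 0.
Heap C: G(21) = 3.
Combined Grundy value = 1 ⊕ 0 ⊕ 3 = 2.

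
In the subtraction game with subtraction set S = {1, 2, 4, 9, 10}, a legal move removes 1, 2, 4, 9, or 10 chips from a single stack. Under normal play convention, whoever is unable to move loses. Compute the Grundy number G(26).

G(0) = 0
G(1) = mex{0} = 1
G(2) = mex{1,0} = 2
G(3) = mex{2,1} = 0
G(4) = mex{0,2,0} = 1
G(5) = mex{1,0,1} = 2
G(6) = mex{2,1,2} = 0
G(7) = mex{0,2,0} = 1
G(8) = mex{1,0,1} = 2
G(9) = mex{2,1,2,0} = 3
G(10) = mex{3,2,0,1,0} = 4
G(11) = mex{4,3,1,2,1} = 0
G(12) = mex{0,4,2,0,2} = 1
G(13) = mex{1,0,3,1,0} = 2
G(14) = mex{2,1,4,2,1} = 0
G(15) = mex{0,2,0,0,2} = 1
G(16) = mex{1,0,1,1,0} = 2
G(17) = mex{2,1,2,2,1} = 0
G(18) = mex{0,2,0,3,2} = 1
G(19) = mex{1,0,1,4,3} = 2
G(20) = mex{2,1,2,0,4} = 3
G(21) = mex{3,2,0,1,0} = 4
G(22) = mex{4,3,1,2,1} = 0
G(23) = mex{0,4,2,0,2} = 1
G(24) = mex{1,0,3,1,0} = 2
G(25) = mex{2,1,4,2,1} = 0
G(26) = mex{0,2,0,0,2} = 1

1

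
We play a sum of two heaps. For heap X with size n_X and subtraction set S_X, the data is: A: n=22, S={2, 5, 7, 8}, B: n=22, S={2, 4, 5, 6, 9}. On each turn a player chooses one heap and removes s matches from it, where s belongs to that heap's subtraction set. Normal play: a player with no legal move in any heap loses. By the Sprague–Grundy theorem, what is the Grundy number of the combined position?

0

Heap A, S = {2, 5, 7, 8}:
G(0) = 0
G(1) = mex{} = 0
G(2) = mex{0} = 1
G(3) = mex{0} = 1
G(4) = mex{1} = 0
G(5) = mex{1,0} = 2
G(6) = mex{0,0} = 1
G(7) = mex{2,1,0} = 3
G(8) = mex{1,1,0,0} = 2
G(9) = mex{3,0,1,0} = 2
G(10) = mex{2,2,1,1} = 0
G(11) = mex{2,1,0,1} = 3
G(12) = mex{0,3,2,0} = 1
G(13) = mex{3,2,1,2} = 0
G(14) = mex{1,2,3,1} = 0
G(15) = mex{0,0,2,3} = 1
G(16) = mex{0,3,2,2} = 1
G(17) = mex{1,1,0,2} = 3
G(18) = mex{1,0,3,0} = 2
G(19) = mex{3,0,1,3} = 2
G(20) = mex{2,1,0,1} = 3
G(21) = mex{2,1,0,0} = 3
G(22) = mex{3,3,1,0} = 2
G_A(22) = 2.
Heap B, S = {2, 4, 5, 6, 9}:
n :  0  1  2  3  4  5  6  7  8  9 10 11 12 13 14 15 16 17 18 19 20 21 22
G :  0  0  1  1  2  2  3  3  0  4  1  0  2  1  3  2  4  3  0  0  1  1  2
G_B(22) = 2.
Combined Grundy value = 2 ⊕ 2 = 0.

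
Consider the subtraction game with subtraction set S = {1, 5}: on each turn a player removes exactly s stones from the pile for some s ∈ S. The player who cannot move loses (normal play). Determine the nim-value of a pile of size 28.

G(0) = 0
G(1) = mex{0} = 1
G(2) = mex{1} = 0
G(3) = mex{0} = 1
G(4) = mex{1} = 0
G(5) = mex{0,0} = 1
G(6) = mex{1,1} = 0
G(7) = mex{0,0} = 1
G(8) = mex{1,1} = 0
G(9) = mex{0,0} = 1
G(10) = mex{1,1} = 0
G(11) = mex{0,0} = 1
G(12) = mex{1,1} = 0
G(13) = mex{0,0} = 1
G(14) = mex{1,1} = 0
G(15) = mex{0,0} = 1
G(16) = mex{1,1} = 0
G(17) = mex{0,0} = 1
G(18) = mex{1,1} = 0
G(19) = mex{0,0} = 1
G(20) = mex{1,1} = 0
G(21) = mex{0,0} = 1
G(22) = mex{1,1} = 0
G(23) = mex{0,0} = 1
G(24) = mex{1,1} = 0
G(25) = mex{0,0} = 1
G(26) = mex{1,1} = 0
G(27) = mex{0,0} = 1
G(28) = mex{1,1} = 0

0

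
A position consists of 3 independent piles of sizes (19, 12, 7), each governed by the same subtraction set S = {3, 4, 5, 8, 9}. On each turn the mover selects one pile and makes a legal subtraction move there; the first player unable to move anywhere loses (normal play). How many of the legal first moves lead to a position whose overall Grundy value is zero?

0

All piles use S = {3, 4, 5, 8, 9}:
n :  0  1  2  3  4  5  6  7  8  9 10 11 12 13 14 15 16 17 18 19
G :  0  0  0  1  1  1  2  2  2  3  3  3  0  0  0  1  1  1  2  2
Pile A: G(19) = 2.
Pile B: G(12) = 0.
Pile C: G(7) = 2.
Combined Grundy value = 2 ⊕ 0 ⊕ 2 = 0.
A winning move leaves total XOR = 0, i.e. changes one component's Grundy value g to g ⊕ X where X is the current total.
Pile A: target g' = 2⊕0 = 2, but every legal move changes the Grundy value (mex property), so 0 moves.
Pile B: target g' = 0⊕0 = 0, but every legal move changes the Grundy value (mex property), so 0 moves.
Pile C: target g' = 2⊕0 = 2, but every legal move changes the Grundy value (mex property), so 0 moves.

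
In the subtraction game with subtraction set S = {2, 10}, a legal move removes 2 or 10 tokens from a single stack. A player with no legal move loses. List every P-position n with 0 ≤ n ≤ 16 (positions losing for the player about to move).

n :  0  1  2  3  4  5  6  7  8  9 10 11 12 13 14 15 16
G :  0  0  1  1  0  0  1  1  0  0  1  1  0  0  1  1  0
P-positions are exactly the n with G(n) = 0.

0, 1, 4, 5, 8, 9, 12, 13, 16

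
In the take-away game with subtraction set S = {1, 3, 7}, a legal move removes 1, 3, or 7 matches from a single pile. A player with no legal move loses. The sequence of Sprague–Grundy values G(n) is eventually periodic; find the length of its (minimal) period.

G(0) = 0
G(1) = mex{0} = 1
G(2) = mex{1} = 0
G(3) = mex{0,0} = 1
G(4) = mex{1,1} = 0
G(5) = mex{0,0} = 1
G(6) = mex{1,1} = 0
G(7) = mex{0,0,0} = 1
G(8) = mex{1,1,1} = 0
G(9) = mex{0,0,0} = 1
G(10) = mex{1,1,1} = 0
G(11) = mex{0,0,0} = 1
G(12) = mex{1,1,1} = 0
G(13) = mex{0,0,0} = 1
G(14) = mex{1,1,1} = 0
G(n+2) = G(n) holds for n = 0,…,6 (a full window of length max(S) = 7), so the sequence is purely periodic with period 2.

2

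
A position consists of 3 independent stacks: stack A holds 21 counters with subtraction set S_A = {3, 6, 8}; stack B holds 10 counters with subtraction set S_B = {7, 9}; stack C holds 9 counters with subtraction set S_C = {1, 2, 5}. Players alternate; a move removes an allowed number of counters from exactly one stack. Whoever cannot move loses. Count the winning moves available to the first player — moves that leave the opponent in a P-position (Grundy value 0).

2

Stack A, S = {3, 6, 8}:
n :  0  1  2  3  4  5  6  7  8  9 10 11 12 13 14 15 16 17 18 19 20 21
G :  0  0  0  1  1  1  2  2  2  3  3  0  0  0  1  1  1  2  2  2  3  3
G_A(21) = 3.
Stack B, S = {7, 9}:
n :  0  1  2  3  4  5  6  7  8  9 10
G :  0  0  0  0  0  0  0  1  1  1  1
G_B(10) = 1.
Stack C, S = {1, 2, 5}:
G(0) = 0
G(1) = mex{0} = 1
G(2) = mex{1,0} = 2
G(3) = mex{2,1} = 0
G(4) = mex{0,2} = 1
G(5) = mex{1,0,0} = 2
G(6) = mex{2,1,1} = 0
G(7) = mex{0,2,2} = 1
G(8) = mex{1,0,0} = 2
G(9) = mex{2,1,1} = 0
G_C(9) = 0.
Combined Grundy value = 3 ⊕ 1 ⊕ 0 = 2.
A winning move leaves total XOR = 0, i.e. changes one component's Grundy value g to g ⊕ X where X is the current total.
Stack A: need g' = 3⊕2 = 1. Options: 21−3→G=2, 21−6→G=1, 21−8→G=0. Hits: 1.
Stack B: need g' = 1⊕2 = 3. Options: 10−7→G=0, 10−9→G=0. Hits: 0.
Stack C: need g' = 0⊕2 = 2. Options: 9−1→G=2, 9−2→G=1, 9−5→G=1. Hits: 1.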